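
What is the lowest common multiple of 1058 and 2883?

3050214

1058 = 2 · 23²; 2883 = 3 · 31²
max exponents: 2 · 3 · 23² · 31² = 3050214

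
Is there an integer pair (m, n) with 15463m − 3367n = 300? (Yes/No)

By Bézout, 15463m − 3367n = 300 has integer solutions iff gcd(15463, 3367) | 300.
Euclid: 15463 = 4·3367 + 1995; 3367 = 1·1995 + 1372; 1995 = 1·1372 + 623; 1372 = 2·623 + 126; 623 = 4·126 + 119; 126 = 1·119 + 7; 119 = 17·7 + 0. gcd = 7; 300 mod 7 = 6. No.

No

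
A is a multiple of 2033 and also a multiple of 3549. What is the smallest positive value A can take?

gcd first: 3549 = 1·2033 + 1516; 2033 = 1·1516 + 517; 1516 = 2·517 + 482; 517 = 1·482 + 35; 482 = 13·35 + 27; 35 = 1·27 + 8; 27 = 3·8 + 3; 8 = 2·3 + 2; 3 = 1·2 + 1; 2 = 2·1 + 0 → gcd = 1
lcm = 2033·3549/gcd = 7215117/1 = 7215117

7215117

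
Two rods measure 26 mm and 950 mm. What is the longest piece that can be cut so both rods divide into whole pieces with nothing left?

26 = 2 · 13
950 = 2 · 5² · 19
Common: 2 = 2

2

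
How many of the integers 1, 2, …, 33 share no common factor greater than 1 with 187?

29

Prime factors of 187: 11, 17. Count integers ≤ 33 divisible by none of them.
By inclusion–exclusion: 33 − ⌊33/11⌋ − ⌊33/17⌋ + ⌊33/187⌋ = 29.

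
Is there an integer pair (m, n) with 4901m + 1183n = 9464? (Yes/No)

Yes

gcd(4901, 1183): 4901 = 4·1183 + 169; 1183 = 7·169 + 0 → 169
169 divides 9464, so a solution exists.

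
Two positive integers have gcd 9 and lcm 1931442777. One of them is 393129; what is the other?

44217

a·b = gcd·lcm = 9·1931442777 = 17382984993, so b = 17382984993/393129 = 44217.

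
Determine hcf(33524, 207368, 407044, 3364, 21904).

4

gcd(33524, 207368): 207368 = 6·33524 + 6224; 33524 = 5·6224 + 2404; 6224 = 2·2404 + 1416; 2404 = 1·1416 + 988; 1416 = 1·988 + 428; 988 = 2·428 + 132; 428 = 3·132 + 32; 132 = 4·32 + 4; 32 = 8·4 + 0 → 4
gcd(4, 407044): 407044 = 101761·4 + 0 → 4
gcd(4, 3364): 3364 = 841·4 + 0 → 4
gcd(4, 21904): 21904 = 5476·4 + 0 → 4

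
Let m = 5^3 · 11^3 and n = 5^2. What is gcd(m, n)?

25

min exponent per shared prime: 5^2 = 25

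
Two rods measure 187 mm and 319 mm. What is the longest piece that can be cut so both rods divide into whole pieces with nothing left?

187 = 11 · 17
319 = 11 · 29
Common: 11 = 11

11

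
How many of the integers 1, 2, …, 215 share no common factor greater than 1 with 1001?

Prime factors of 1001: 7, 11, 13. Count integers ≤ 215 divisible by none of them.
By inclusion–exclusion: 215 − ⌊215/7⌋ − ⌊215/11⌋ − ⌊215/13⌋ + ⌊215/77⌋ + ⌊215/91⌋ + ⌊215/143⌋ − ⌊215/1001⌋ = 155.

155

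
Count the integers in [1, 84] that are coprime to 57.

Prime factors of 57: 3, 19. Count integers ≤ 84 divisible by none of them.
By inclusion–exclusion: 84 − ⌊84/3⌋ − ⌊84/19⌋ + ⌊84/57⌋ = 53.

53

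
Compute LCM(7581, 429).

gcd first: 7581 = 17·429 + 288; 429 = 1·288 + 141; 288 = 2·141 + 6; 141 = 23·6 + 3; 6 = 2·3 + 0 → gcd = 3
lcm = 7581·429/gcd = 3252249/3 = 1084083

1084083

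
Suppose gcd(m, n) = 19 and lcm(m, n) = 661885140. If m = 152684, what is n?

Using mn = gcd(m,n)·lcm(m,n) = 19·661885140 = 12575817660, we get n = 12575817660/152684 = 82365.

82365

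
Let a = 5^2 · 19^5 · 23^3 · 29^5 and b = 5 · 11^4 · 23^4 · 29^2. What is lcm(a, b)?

max exponent per prime: 5^2 · 11^4 · 19^5 · 23^4 · 29^5 = 5202116664789863572495775

5202116664789863572495775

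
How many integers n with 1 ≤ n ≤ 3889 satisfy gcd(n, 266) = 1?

1580

266 = 2·7·19. Inclusion–exclusion on these primes:
3889 − ⌊3889/2⌋ − ⌊3889/7⌋ − ⌊3889/19⌋ + ⌊3889/14⌋ + ⌊3889/38⌋ + ⌊3889/133⌋ − ⌊3889/266⌋ = 1580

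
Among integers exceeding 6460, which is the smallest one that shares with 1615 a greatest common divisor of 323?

6783

gcd(k, 1615) = 323 forces 323 | k; write k = 323s. Then gcd(323s, 323·5) = 323·gcd(s, 5), so need gcd(s, 5) = 1.
323s > 6460 gives s ≥ 21. The least s ≥ 21 coprime to 5 is 21, so k = 323·21 = 6783.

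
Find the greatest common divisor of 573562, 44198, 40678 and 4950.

573562 = 2 · 11 · 29² · 31; 44198 = 2 · 7² · 11 · 41; 40678 = 2 · 11 · 43²; 4950 = 2 · 3² · 5² · 11
gcd takes min exponent of each prime: 2 · 11 = 22

22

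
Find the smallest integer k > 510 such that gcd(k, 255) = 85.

gcd(k, 255) = 85 forces 85 | k; write k = 85s. Then gcd(85s, 85·3) = 85·gcd(s, 3), so need gcd(s, 3) = 1.
85s > 510 gives s ≥ 7. The least s ≥ 7 coprime to 3 is 7, so k = 85·7 = 595.

595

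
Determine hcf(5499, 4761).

5499 = 3² · 13 · 47
4761 = 3² · 23²
Common: 3² = 9

9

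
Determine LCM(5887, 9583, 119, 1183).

23154377519

lcm(5887, 9583) = 5887·9583/gcd = 56415121/7 = 8059303
lcm(8059303, 119) = 8059303·119/gcd = 959057057/7 = 137008151
lcm(137008151, 1183) = 137008151·1183/gcd = 162080642633/7 = 23154377519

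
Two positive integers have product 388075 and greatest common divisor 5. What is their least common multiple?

gcd·lcm = product, so lcm = 388075/5 = 77615.

77615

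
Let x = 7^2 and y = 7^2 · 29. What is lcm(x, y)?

1421

max exponent per prime: 7^2 · 29 = 1421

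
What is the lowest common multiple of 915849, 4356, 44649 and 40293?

5557371732

915849 = 3² · 11² · 29²; 4356 = 2² · 3² · 11²; 44649 = 3² · 11² · 41; 40293 = 3² · 11² · 37
lcm takes max exponent of each prime: 2² · 3² · 11² · 29² · 37 · 41 = 5557371732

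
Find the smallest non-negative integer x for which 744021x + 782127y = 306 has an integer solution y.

33620

gcd(744021, 782127) = 9 (Euclid: 782127 = 1·744021 + 38106; 744021 = 19·38106 + 20007; 38106 = 1·20007 + 18099; 20007 = 1·18099 + 1908; 18099 = 9·1908 + 927; 1908 = 2·927 + 54; 927 = 17·54 + 9; 54 = 6·9 + 0), and 9 | 306.
Extended Euclid: 744021·(-14347) + 782127·(13648) = 9. Scale by 34: x₀ = -487798.
General solution x = x₀ + 86903t; reducing mod 86903 gives x = 33620 (and y = -31982).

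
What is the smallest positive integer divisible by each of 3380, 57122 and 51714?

3380 = 2² · 5 · 13²; 57122 = 2 · 13⁴; 51714 = 2 · 3² · 13² · 17
lcm takes max exponent of each prime: 2² · 3² · 5 · 13⁴ · 17 = 87396660

87396660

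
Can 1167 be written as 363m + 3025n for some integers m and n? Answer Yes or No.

By Bézout, 363m + 3025n = 1167 has integer solutions iff gcd(363, 3025) | 1167.
Euclid: 3025 = 8·363 + 121; 363 = 3·121 + 0. gcd = 121; 1167 mod 121 = 78. No.

No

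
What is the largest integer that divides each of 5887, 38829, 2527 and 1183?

gcd(5887, 38829): 38829 = 6·5887 + 3507; 5887 = 1·3507 + 2380; 3507 = 1·2380 + 1127; 2380 = 2·1127 + 126; 1127 = 8·126 + 119; 126 = 1·119 + 7; 119 = 17·7 + 0 → 7
gcd(7, 2527): 2527 = 361·7 + 0 → 7
gcd(7, 1183): 1183 = 169·7 + 0 → 7

7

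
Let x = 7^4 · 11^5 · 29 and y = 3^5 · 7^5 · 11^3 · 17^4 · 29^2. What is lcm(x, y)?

max exponent per prime: 3^5 · 7^5 · 11^5 · 17^4 · 29^2 = 46201021808672965311

46201021808672965311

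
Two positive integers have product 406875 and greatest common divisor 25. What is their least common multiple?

16275

gcd·lcm = product, so lcm = 406875/25 = 16275.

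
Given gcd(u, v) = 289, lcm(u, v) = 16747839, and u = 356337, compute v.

13583

u·v = gcd·lcm = 289·16747839 = 4840125471, so v = 4840125471/356337 = 13583.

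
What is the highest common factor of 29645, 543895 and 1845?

29645 = 5 · 7² · 11²; 543895 = 5 · 11² · 29 · 31; 1845 = 3² · 5 · 41
gcd takes min exponent of each prime: 5 = 5

5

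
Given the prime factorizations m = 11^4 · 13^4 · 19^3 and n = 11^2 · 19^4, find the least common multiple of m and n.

max exponent per prime: 11^4 · 13^4 · 19^4 = 54495238003921

54495238003921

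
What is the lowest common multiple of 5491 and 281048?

81222872

5491 = 17² · 19; 281048 = 2³ · 19 · 43²
max exponents: 2³ · 17² · 19 · 43² = 81222872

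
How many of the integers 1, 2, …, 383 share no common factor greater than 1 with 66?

117

Prime factors of 66: 2, 3, 11. Count integers ≤ 383 divisible by none of them.
By inclusion–exclusion: 383 − ⌊383/2⌋ − ⌊383/3⌋ − ⌊383/11⌋ + ⌊383/6⌋ + ⌊383/22⌋ + ⌊383/33⌋ − ⌊383/66⌋ = 117.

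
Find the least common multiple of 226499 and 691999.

1178474297

gcd first: 691999 = 3·226499 + 12502; 226499 = 18·12502 + 1463; 12502 = 8·1463 + 798; 1463 = 1·798 + 665; 798 = 1·665 + 133; 665 = 5·133 + 0 → gcd = 133
lcm = 226499·691999/gcd = 156737081501/133 = 1178474297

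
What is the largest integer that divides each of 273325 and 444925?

273325 = 5² · 13 · 29²
444925 = 5² · 13 · 37²
Common: 5² · 13 = 325

325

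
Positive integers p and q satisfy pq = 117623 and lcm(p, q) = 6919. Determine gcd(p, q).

From gcd × lcm = pq: gcd = 117623 / 6919 = 17.

17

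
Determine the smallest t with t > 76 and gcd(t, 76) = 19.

95

76 = 19·4. Any t with gcd(t, 76) = 19 is a multiple of 19, say 19s, with s coprime to 4.
Need s > 76/19, so s ≥ 5. First s ≥ 5 with gcd(s, 4) = 1 is s = 5. Thus t = 19·5 = 95.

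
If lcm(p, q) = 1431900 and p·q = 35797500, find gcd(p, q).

25

From gcd × lcm = pq: gcd = 35797500 / 1431900 = 25.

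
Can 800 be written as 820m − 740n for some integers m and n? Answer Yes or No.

gcd(820, 740): 820 = 1·740 + 80; 740 = 9·80 + 20; 80 = 4·20 + 0 → 20
20 divides 800, so a solution exists.

Yes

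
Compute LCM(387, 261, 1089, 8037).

387 = 3² · 43; 261 = 3² · 29; 1089 = 3² · 11²; 8037 = 3² · 19 · 47
lcm takes max exponent of each prime: 3² · 11² · 19 · 29 · 43 · 47 = 1212678819

1212678819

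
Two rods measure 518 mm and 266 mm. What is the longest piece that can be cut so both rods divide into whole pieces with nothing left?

14

Euclid: 518 = 1·266 + 252; 266 = 1·252 + 14; 252 = 18·14 + 0. Last nonzero remainder: 14.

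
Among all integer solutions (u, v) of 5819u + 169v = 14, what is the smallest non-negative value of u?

Reduce mod 169: 5819u ≡ 14 (mod 169). With g = gcd(5819, 169) = 1 dividing 14, divide through: 5819u ≡ 14 (mod 169).
Since gcd(5819, 169) = 1, u ≡ 14·(5819)⁻¹ ≡ 109 (mod 169). Smallest non-negative: 109.

109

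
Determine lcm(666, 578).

666 = 2 · 3² · 37; 578 = 2 · 17²
max exponents: 2 · 3² · 17² · 37 = 192474

192474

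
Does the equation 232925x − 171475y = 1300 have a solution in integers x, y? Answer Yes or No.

gcd(232925, 171475): 232925 = 1·171475 + 61450; 171475 = 2·61450 + 48575; 61450 = 1·48575 + 12875; 48575 = 3·12875 + 9950; 12875 = 1·9950 + 2925; 9950 = 3·2925 + 1175; 2925 = 2·1175 + 575; 1175 = 2·575 + 25; 575 = 23·25 + 0 → 25
25 divides 1300, so a solution exists.

Yes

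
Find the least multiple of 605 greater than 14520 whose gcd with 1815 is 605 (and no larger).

Multiples of 605 above 14520: 605·25, 605·26, … . Need the cofactor coprime to 1815/605 = 3.
Checking s = 25, 26, … the first with gcd(s, 3) = 1 is s = 25, giving 15125.

15125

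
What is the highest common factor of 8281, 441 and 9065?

49

gcd(8281, 441): 8281 = 18·441 + 343; 441 = 1·343 + 98; 343 = 3·98 + 49; 98 = 2·49 + 0 → 49
gcd(49, 9065): 9065 = 185·49 + 0 → 49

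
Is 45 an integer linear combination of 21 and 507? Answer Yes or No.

By Bézout, 21p − 507q = 45 has integer solutions iff gcd(21, 507) | 45.
Euclid: 507 = 24·21 + 3; 21 = 7·3 + 0. gcd = 3; 45 mod 3 = 0. Yes.

Yes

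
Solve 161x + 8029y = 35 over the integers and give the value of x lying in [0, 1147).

848

Euclid: 8029 = 49·161 + 140; 161 = 1·140 + 21; 140 = 6·21 + 14; 21 = 1·14 + 7; 14 = 2·7 + 0 → gcd = 7; 35 = 7·5.
Back-substitution yields 161·(399) + 8029·(-8) = 7, so one solution is x = 399·5 = 1995, y = -8·5 = -40.
Solutions in x differ by 8029/7 = 1147; the one in [0, 1147) is 1995 mod 1147 = 848.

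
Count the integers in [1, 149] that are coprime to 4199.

123

4199 = 13·17·19. Inclusion–exclusion on these primes:
149 − ⌊149/13⌋ − ⌊149/17⌋ − ⌊149/19⌋ + ⌊149/221⌋ + ⌊149/247⌋ + ⌊149/323⌋ − ⌊149/4199⌋ = 123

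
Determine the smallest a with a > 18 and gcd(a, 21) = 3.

24

Multiples of 3 above 18: 3·7, 3·8, … . Need the cofactor coprime to 21/3 = 7.
Checking s = 7, 8, … the first with gcd(s, 7) = 1 is s = 8, giving 24.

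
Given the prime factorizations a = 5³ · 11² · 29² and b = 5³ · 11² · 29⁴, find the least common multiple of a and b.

10697625125

max exponent per prime: 5³ · 11² · 29⁴ = 10697625125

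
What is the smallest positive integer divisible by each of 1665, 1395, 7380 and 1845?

8464860

lcm(1665, 1395) = 1665·1395/gcd = 2322675/45 = 51615
lcm(51615, 7380) = 51615·7380/gcd = 380918700/45 = 8464860
lcm(8464860, 1845) = 8464860·1845/gcd = 15617666700/1845 = 8464860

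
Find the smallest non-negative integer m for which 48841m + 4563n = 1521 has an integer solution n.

gcd(48841, 4563) = 169 (Euclid: 48841 = 10·4563 + 3211; 4563 = 1·3211 + 1352; 3211 = 2·1352 + 507; 1352 = 2·507 + 338; 507 = 1·338 + 169; 338 = 2·169 + 0), and 169 | 1521.
Extended Euclid: 48841·(10) + 4563·(-107) = 169. Scale by 9: m₀ = 90.
General solution m = m₀ + 27t; reducing mod 27 gives m = 9 (and n = -96).

9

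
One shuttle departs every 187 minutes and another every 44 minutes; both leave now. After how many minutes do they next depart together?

748

187 = 11 · 17; 44 = 2² · 11
max exponents: 2² · 11 · 17 = 748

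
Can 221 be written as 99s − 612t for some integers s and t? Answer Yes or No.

No

gcd(99, 612): 612 = 6·99 + 18; 99 = 5·18 + 9; 18 = 2·9 + 0 → 9
9 does not divide 221, so a solution does not exist.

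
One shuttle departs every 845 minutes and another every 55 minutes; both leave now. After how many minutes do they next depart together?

845 = 5 · 13²; 55 = 5 · 11
max exponents: 5 · 11 · 13² = 9295

9295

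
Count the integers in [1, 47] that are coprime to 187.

187 = 11·17. Inclusion–exclusion on these primes:
47 − ⌊47/11⌋ − ⌊47/17⌋ + ⌊47/187⌋ = 41

41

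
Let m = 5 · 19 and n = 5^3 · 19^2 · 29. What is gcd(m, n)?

95

min exponent per shared prime: 5 · 19 = 95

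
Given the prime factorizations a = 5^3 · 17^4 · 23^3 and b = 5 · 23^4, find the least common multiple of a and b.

2921575020125

max exponent per prime: 5^3 · 17^4 · 23^4 = 2921575020125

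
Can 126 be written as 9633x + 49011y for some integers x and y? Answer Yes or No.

Yes

gcd(9633, 49011): 49011 = 5·9633 + 846; 9633 = 11·846 + 327; 846 = 2·327 + 192; 327 = 1·192 + 135; 192 = 1·135 + 57; 135 = 2·57 + 21; 57 = 2·21 + 15; 21 = 1·15 + 6; 15 = 2·6 + 3; 6 = 2·3 + 0 → 3
3 divides 126, so a solution exists.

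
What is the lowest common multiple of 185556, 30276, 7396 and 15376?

3327457695046128

185556 = 2² · 3 · 7 · 47²; 30276 = 2² · 3² · 29²; 7396 = 2² · 43²; 15376 = 2⁴ · 31²
lcm takes max exponent of each prime: 2⁴ · 3² · 7 · 29² · 31² · 43² · 47² = 3327457695046128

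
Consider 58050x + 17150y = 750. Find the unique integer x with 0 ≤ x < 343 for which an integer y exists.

195

Reduce mod 17150: 58050x ≡ 750 (mod 17150). With g = gcd(58050, 17150) = 50 dividing 750, divide through: 1161x ≡ 15 (mod 343).
Since gcd(1161, 343) = 1, x ≡ 15·(1161)⁻¹ ≡ 195 (mod 343). Smallest non-negative: 195.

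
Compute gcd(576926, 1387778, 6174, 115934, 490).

576926 = 2 · 7³ · 29²; 1387778 = 2 · 7⁴ · 17²; 6174 = 2 · 3² · 7³; 115934 = 2 · 7³ · 13²; 490 = 2 · 5 · 7²
gcd takes min exponent of each prime: 2 · 7² = 98

98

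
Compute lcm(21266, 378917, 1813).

164449978

lcm(21266, 378917) = 21266·378917/gcd = 8058048922/49 = 164449978
lcm(164449978, 1813) = 164449978·1813/gcd = 298147810114/1813 = 164449978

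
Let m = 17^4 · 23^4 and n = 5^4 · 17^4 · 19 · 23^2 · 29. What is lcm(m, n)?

max exponent per prime: 5^4 · 17^4 · 19 · 23^4 · 29 = 8048939180444375

8048939180444375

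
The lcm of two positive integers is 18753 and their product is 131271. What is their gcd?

7

From gcd × lcm = uv: gcd = 131271 / 18753 = 7.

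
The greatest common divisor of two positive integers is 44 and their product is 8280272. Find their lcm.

gcd·lcm = product, so lcm = 8280272/44 = 188188.

188188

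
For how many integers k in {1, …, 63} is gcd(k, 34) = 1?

30

Prime factors of 34: 2, 17. Count integers ≤ 63 divisible by none of them.
By inclusion–exclusion: 63 − ⌊63/2⌋ − ⌊63/17⌋ + ⌊63/34⌋ = 30.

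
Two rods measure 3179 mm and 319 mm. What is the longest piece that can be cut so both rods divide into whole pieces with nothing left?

Euclid: 3179 = 9·319 + 308; 319 = 1·308 + 11; 308 = 28·11 + 0. Last nonzero remainder: 11.

11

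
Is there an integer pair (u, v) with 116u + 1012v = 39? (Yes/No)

By Bézout, 116u + 1012v = 39 has integer solutions iff gcd(116, 1012) | 39.
Euclid: 1012 = 8·116 + 84; 116 = 1·84 + 32; 84 = 2·32 + 20; 32 = 1·20 + 12; 20 = 1·12 + 8; 12 = 1·8 + 4; 8 = 2·4 + 0. gcd = 4; 39 mod 4 = 3. No.

No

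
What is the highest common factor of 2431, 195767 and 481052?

gcd(2431, 195767): 195767 = 80·2431 + 1287; 2431 = 1·1287 + 1144; 1287 = 1·1144 + 143; 1144 = 8·143 + 0 → 143
gcd(143, 481052): 481052 = 3364·143 + 0 → 143

143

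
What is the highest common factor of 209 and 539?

Euclid: 539 = 2·209 + 121; 209 = 1·121 + 88; 121 = 1·88 + 33; 88 = 2·33 + 22; 33 = 1·22 + 11; 22 = 2·11 + 0. Last nonzero remainder: 11.

11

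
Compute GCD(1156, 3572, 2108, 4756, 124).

1156 = 2² · 17²; 3572 = 2² · 19 · 47; 2108 = 2² · 17 · 31; 4756 = 2² · 29 · 41; 124 = 2² · 31
gcd takes min exponent of each prime: 2² = 4

4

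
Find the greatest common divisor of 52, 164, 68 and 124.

4

gcd(52, 164): 164 = 3·52 + 8; 52 = 6·8 + 4; 8 = 2·4 + 0 → 4
gcd(4, 68): 68 = 17·4 + 0 → 4
gcd(4, 124): 124 = 31·4 + 0 → 4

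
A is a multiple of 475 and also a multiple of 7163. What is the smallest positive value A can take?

gcd first: 7163 = 15·475 + 38; 475 = 12·38 + 19; 38 = 2·19 + 0 → gcd = 19
lcm = 475·7163/gcd = 3402425/19 = 179075

179075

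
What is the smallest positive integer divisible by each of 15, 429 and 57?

40755

lcm(15, 429) = 15·429/gcd = 6435/3 = 2145
lcm(2145, 57) = 2145·57/gcd = 122265/3 = 40755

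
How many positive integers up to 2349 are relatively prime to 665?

1527

Prime factors of 665: 5, 7, 19. Count integers ≤ 2349 divisible by none of them.
By inclusion–exclusion: 2349 − ⌊2349/5⌋ − ⌊2349/7⌋ − ⌊2349/19⌋ + ⌊2349/35⌋ + ⌊2349/95⌋ + ⌊2349/133⌋ − ⌊2349/665⌋ = 1527.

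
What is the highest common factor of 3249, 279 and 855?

3249 = 3² · 19²; 279 = 3² · 31; 855 = 3² · 5 · 19
gcd takes min exponent of each prime: 3² = 9

9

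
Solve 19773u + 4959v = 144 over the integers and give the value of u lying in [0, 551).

470

Reduce mod 4959: 19773u ≡ 144 (mod 4959). With g = gcd(19773, 4959) = 9 dividing 144, divide through: 2197u ≡ 16 (mod 551).
Since gcd(2197, 551) = 1, u ≡ 16·(2197)⁻¹ ≡ 470 (mod 551). Smallest non-negative: 470.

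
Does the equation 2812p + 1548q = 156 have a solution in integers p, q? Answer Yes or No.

gcd(2812, 1548): 2812 = 1·1548 + 1264; 1548 = 1·1264 + 284; 1264 = 4·284 + 128; 284 = 2·128 + 28; 128 = 4·28 + 16; 28 = 1·16 + 12; 16 = 1·12 + 4; 12 = 3·4 + 0 → 4
4 divides 156, so a solution exists.

Yes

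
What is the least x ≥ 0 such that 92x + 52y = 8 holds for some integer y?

Reduce mod 52: 92x ≡ 8 (mod 52). With g = gcd(92, 52) = 4 dividing 8, divide through: 23x ≡ 2 (mod 13).
Since gcd(23, 13) = 1, x ≡ 2·(23)⁻¹ ≡ 8 (mod 13). Smallest non-negative: 8.

8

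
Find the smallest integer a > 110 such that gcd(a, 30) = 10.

130

gcd(a, 30) = 10 forces 10 | a; write a = 10s. Then gcd(10s, 10·3) = 10·gcd(s, 3), so need gcd(s, 3) = 1.
10s > 110 gives s ≥ 12. The least s ≥ 12 coprime to 3 is 13, so a = 10·13 = 130.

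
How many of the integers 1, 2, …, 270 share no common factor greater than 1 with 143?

Prime factors of 143: 11, 13. Count integers ≤ 270 divisible by none of them.
By inclusion–exclusion: 270 − ⌊270/11⌋ − ⌊270/13⌋ + ⌊270/143⌋ = 227.

227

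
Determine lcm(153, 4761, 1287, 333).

lcm(153, 4761) = 153·4761/gcd = 728433/9 = 80937
lcm(80937, 1287) = 80937·1287/gcd = 104165919/9 = 11573991
lcm(11573991, 333) = 11573991·333/gcd = 3854139003/9 = 428237667

428237667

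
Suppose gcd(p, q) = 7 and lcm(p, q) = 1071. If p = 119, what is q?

63

Using pq = gcd(p,q)·lcm(p,q) = 7·1071 = 7497, we get q = 7497/119 = 63.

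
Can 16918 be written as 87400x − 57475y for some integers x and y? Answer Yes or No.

No

By Bézout, 87400x − 57475y = 16918 has integer solutions iff gcd(87400, 57475) | 16918.
Euclid: 87400 = 1·57475 + 29925; 57475 = 1·29925 + 27550; 29925 = 1·27550 + 2375; 27550 = 11·2375 + 1425; 2375 = 1·1425 + 950; 1425 = 1·950 + 475; 950 = 2·475 + 0. gcd = 475; 16918 mod 475 = 293. No.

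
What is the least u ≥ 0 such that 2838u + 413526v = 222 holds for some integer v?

45316

Reduce mod 413526: 2838u ≡ 222 (mod 413526). With g = gcd(2838, 413526) = 6 dividing 222, divide through: 473u ≡ 37 (mod 68921).
Since gcd(473, 68921) = 1, u ≡ 37·(473)⁻¹ ≡ 45316 (mod 68921). Smallest non-negative: 45316.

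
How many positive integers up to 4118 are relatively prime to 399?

2230

399 = 3·7·19. Inclusion–exclusion on these primes:
4118 − ⌊4118/3⌋ − ⌊4118/7⌋ − ⌊4118/19⌋ + ⌊4118/21⌋ + ⌊4118/57⌋ + ⌊4118/133⌋ − ⌊4118/399⌋ = 2230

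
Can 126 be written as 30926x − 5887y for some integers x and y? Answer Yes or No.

Yes

gcd(30926, 5887): 30926 = 5·5887 + 1491; 5887 = 3·1491 + 1414; 1491 = 1·1414 + 77; 1414 = 18·77 + 28; 77 = 2·28 + 21; 28 = 1·21 + 7; 21 = 3·7 + 0 → 7
7 divides 126, so a solution exists.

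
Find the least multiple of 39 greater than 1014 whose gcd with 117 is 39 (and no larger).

Multiples of 39 above 1014: 39·27, 39·28, … . Need the cofactor coprime to 117/39 = 3.
Checking s = 27, 28, … the first with gcd(s, 3) = 1 is s = 28, giving 1092.

1092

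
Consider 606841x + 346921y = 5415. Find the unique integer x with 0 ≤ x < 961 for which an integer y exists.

Euclid: 606841 = 1·346921 + 259920; 346921 = 1·259920 + 87001; 259920 = 2·87001 + 85918; 87001 = 1·85918 + 1083; 85918 = 79·1083 + 361; 1083 = 3·361 + 0 → gcd = 361; 5415 = 361·15.
Back-substitution yields 606841·(319) + 346921·(-558) = 361, so one solution is x = 319·15 = 4785, y = -558·15 = -8370.
Solutions in x differ by 346921/361 = 961; the one in [0, 961) is 4785 mod 961 = 941.

941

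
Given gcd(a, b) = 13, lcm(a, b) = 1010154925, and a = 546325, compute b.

a·b = gcd·lcm = 13·1010154925 = 13132014025, so b = 13132014025/546325 = 24037.

24037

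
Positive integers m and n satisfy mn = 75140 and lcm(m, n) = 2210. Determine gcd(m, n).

gcd·lcm = product, so gcd = 75140/2210 = 34.

34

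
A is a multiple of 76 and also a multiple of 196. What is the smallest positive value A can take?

3724

gcd first: 196 = 2·76 + 44; 76 = 1·44 + 32; 44 = 1·32 + 12; 32 = 2·12 + 8; 12 = 1·8 + 4; 8 = 2·4 + 0 → gcd = 4
lcm = 76·196/gcd = 14896/4 = 3724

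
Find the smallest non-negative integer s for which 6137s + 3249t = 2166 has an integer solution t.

3

gcd(6137, 3249) = 361 (Euclid: 6137 = 1·3249 + 2888; 3249 = 1·2888 + 361; 2888 = 8·361 + 0), and 361 | 2166.
Extended Euclid: 6137·(-1) + 3249·(2) = 361. Scale by 6: s₀ = -6.
General solution s = s₀ + 9k; reducing mod 9 gives s = 3 (and t = -5).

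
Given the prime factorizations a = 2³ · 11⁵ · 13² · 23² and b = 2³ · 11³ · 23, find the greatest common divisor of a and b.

244904

min exponent per shared prime: 2³ · 11³ · 23 = 244904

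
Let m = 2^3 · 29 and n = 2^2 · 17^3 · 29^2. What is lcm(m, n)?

33054664

max exponent per prime: 2^3 · 17^3 · 29^2 = 33054664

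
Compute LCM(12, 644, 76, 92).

lcm(12, 644) = 12·644/gcd = 7728/4 = 1932
lcm(1932, 76) = 1932·76/gcd = 146832/4 = 36708
lcm(36708, 92) = 36708·92/gcd = 3377136/92 = 36708

36708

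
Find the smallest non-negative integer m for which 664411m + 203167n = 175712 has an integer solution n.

Euclid: 664411 = 3·203167 + 54910; 203167 = 3·54910 + 38437; 54910 = 1·38437 + 16473; 38437 = 2·16473 + 5491; 16473 = 3·5491 + 0 → gcd = 5491; 175712 = 5491·32.
Back-substitution yields 664411·(-11) + 203167·(36) = 5491, so one solution is m = -11·32 = -352, n = 36·32 = 1152.
Solutions in m differ by 203167/5491 = 37; the one in [0, 37) is -352 mod 37 = 18.

18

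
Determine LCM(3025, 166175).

20107175

3025 = 5² · 11²; 166175 = 5² · 17² · 23
max exponents: 5² · 11² · 17² · 23 = 20107175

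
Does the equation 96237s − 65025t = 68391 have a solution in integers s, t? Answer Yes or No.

No

By Bézout, 96237s − 65025t = 68391 has integer solutions iff gcd(96237, 65025) | 68391.
Euclid: 96237 = 1·65025 + 31212; 65025 = 2·31212 + 2601; 31212 = 12·2601 + 0. gcd = 2601; 68391 mod 2601 = 765. No.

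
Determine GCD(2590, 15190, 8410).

gcd(2590, 15190): 15190 = 5·2590 + 2240; 2590 = 1·2240 + 350; 2240 = 6·350 + 140; 350 = 2·140 + 70; 140 = 2·70 + 0 → 70
gcd(70, 8410): 8410 = 120·70 + 10; 70 = 7·10 + 0 → 10

10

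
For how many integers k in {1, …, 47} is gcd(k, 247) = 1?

42

247 = 13·19. Inclusion–exclusion on these primes:
47 − ⌊47/13⌋ − ⌊47/19⌋ + ⌊47/247⌋ = 42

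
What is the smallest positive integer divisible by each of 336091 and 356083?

336091 = 7² · 19³; 356083 = 7² · 13² · 43
max exponents: 7² · 13² · 19³ · 43 = 2442373297

2442373297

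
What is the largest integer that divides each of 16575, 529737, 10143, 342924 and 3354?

3

16575 = 3 · 5² · 13 · 17; 529737 = 3 · 13 · 17² · 47; 10143 = 3² · 7² · 23; 342924 = 2² · 3 · 17 · 41²; 3354 = 2 · 3 · 13 · 43
gcd takes min exponent of each prime: 3 = 3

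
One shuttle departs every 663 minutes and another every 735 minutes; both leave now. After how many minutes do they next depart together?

gcd first: 735 = 1·663 + 72; 663 = 9·72 + 15; 72 = 4·15 + 12; 15 = 1·12 + 3; 12 = 4·3 + 0 → gcd = 3
lcm = 663·735/gcd = 487305/3 = 162435

162435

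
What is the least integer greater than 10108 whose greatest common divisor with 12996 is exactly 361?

Multiples of 361 above 10108: 361·29, 361·30, … . Need the cofactor coprime to 12996/361 = 36.
Checking s = 29, 30, … the first with gcd(s, 36) = 1 is s = 29, giving 10469.

10469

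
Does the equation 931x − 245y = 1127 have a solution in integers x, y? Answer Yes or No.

Yes

By Bézout, 931x − 245y = 1127 has integer solutions iff gcd(931, 245) | 1127.
Euclid: 931 = 3·245 + 196; 245 = 1·196 + 49; 196 = 4·49 + 0. gcd = 49; 1127 mod 49 = 0. Yes.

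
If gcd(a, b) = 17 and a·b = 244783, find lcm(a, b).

14399

gcd·lcm = product, so lcm = 244783/17 = 14399.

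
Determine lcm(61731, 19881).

136363779

61731 = 3² · 19³; 19881 = 3² · 47²
max exponents: 3² · 19³ · 47² = 136363779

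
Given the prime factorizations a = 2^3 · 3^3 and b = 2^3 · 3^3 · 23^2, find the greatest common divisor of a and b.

min exponent per shared prime: 2^3 · 3^3 = 216

216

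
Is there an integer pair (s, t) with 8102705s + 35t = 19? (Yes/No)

No

By Bézout, 8102705s + 35t = 19 has integer solutions iff gcd(8102705, 35) | 19.
Euclid: 8102705 = 231505·35 + 30; 35 = 1·30 + 5; 30 = 6·5 + 0. gcd = 5; 19 mod 5 = 4. No.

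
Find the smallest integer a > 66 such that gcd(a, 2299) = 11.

gcd(a, 2299) = 11 forces 11 | a; write a = 11s. Then gcd(11s, 11·209) = 11·gcd(s, 209), so need gcd(s, 209) = 1.
11s > 66 gives s ≥ 7. The least s ≥ 7 coprime to 209 is 7, so a = 11·7 = 77.

77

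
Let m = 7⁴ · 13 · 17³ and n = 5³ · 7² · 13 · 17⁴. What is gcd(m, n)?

3129581

min exponent per shared prime: 7² · 13 · 17³ = 3129581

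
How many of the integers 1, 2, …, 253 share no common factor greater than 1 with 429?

141

429 = 3·11·13. Inclusion–exclusion on these primes:
253 − ⌊253/3⌋ − ⌊253/11⌋ − ⌊253/13⌋ + ⌊253/33⌋ + ⌊253/39⌋ + ⌊253/143⌋ − ⌊253/429⌋ = 141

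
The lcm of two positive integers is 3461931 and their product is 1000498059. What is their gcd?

289

From gcd × lcm = mn: gcd = 1000498059 / 3461931 = 289.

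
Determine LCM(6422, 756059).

gcd first: 756059 = 117·6422 + 4685; 6422 = 1·4685 + 1737; 4685 = 2·1737 + 1211; 1737 = 1·1211 + 526; 1211 = 2·526 + 159; 526 = 3·159 + 49; 159 = 3·49 + 12; 49 = 4·12 + 1; 12 = 12·1 + 0 → gcd = 1
lcm = 6422·756059/gcd = 4855410898/1 = 4855410898

4855410898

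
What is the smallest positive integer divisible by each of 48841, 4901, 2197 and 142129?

533978653

48841 = 13² · 17²; 4901 = 13² · 29; 2197 = 13³; 142129 = 13² · 29²
lcm takes max exponent of each prime: 13³ · 17² · 29² = 533978653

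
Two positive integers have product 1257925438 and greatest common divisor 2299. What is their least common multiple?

547162

Since gcd(m,n)·lcm(m,n) = mn, lcm = 1257925438/2299 = 547162.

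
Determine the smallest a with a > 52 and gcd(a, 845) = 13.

gcd(a, 845) = 13 forces 13 | a; write a = 13s. Then gcd(13s, 13·65) = 13·gcd(s, 65), so need gcd(s, 65) = 1.
13s > 52 gives s ≥ 5. The least s ≥ 5 coprime to 65 is 6, so a = 13·6 = 78.

78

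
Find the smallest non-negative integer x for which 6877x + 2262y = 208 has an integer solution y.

52

Reduce mod 2262: 6877x ≡ 208 (mod 2262). With g = gcd(6877, 2262) = 13 dividing 208, divide through: 529x ≡ 16 (mod 174).
Since gcd(529, 174) = 1, x ≡ 16·(529)⁻¹ ≡ 52 (mod 174). Smallest non-negative: 52.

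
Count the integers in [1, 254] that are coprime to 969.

Prime factors of 969: 3, 17, 19. Count integers ≤ 254 divisible by none of them.
By inclusion–exclusion: 254 − ⌊254/3⌋ − ⌊254/17⌋ − ⌊254/19⌋ + ⌊254/51⌋ + ⌊254/57⌋ + ⌊254/323⌋ − ⌊254/969⌋ = 151.

151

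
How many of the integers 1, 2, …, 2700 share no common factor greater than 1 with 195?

1330

195 = 3·5·13. Inclusion–exclusion on these primes:
2700 − ⌊2700/3⌋ − ⌊2700/5⌋ − ⌊2700/13⌋ + ⌊2700/15⌋ + ⌊2700/39⌋ + ⌊2700/65⌋ − ⌊2700/195⌋ = 1330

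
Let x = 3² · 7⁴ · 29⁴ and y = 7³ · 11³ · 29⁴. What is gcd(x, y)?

242597383

min exponent per shared prime: 7³ · 29⁴ = 242597383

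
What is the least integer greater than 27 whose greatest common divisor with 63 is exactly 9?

36

gcd(a, 63) = 9 forces 9 | a; write a = 9s. Then gcd(9s, 9·7) = 9·gcd(s, 7), so need gcd(s, 7) = 1.
9s > 27 gives s ≥ 4. The least s ≥ 4 coprime to 7 is 4, so a = 9·4 = 36.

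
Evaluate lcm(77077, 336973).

40773733

77077 = 7² · 11² · 13; 336973 = 7² · 13 · 23²
max exponents: 7² · 11² · 13 · 23² = 40773733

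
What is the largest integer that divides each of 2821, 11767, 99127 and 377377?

7

gcd(2821, 11767): 11767 = 4·2821 + 483; 2821 = 5·483 + 406; 483 = 1·406 + 77; 406 = 5·77 + 21; 77 = 3·21 + 14; 21 = 1·14 + 7; 14 = 2·7 + 0 → 7
gcd(7, 99127): 99127 = 14161·7 + 0 → 7
gcd(7, 377377): 377377 = 53911·7 + 0 → 7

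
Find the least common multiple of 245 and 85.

4165

245 = 5 · 7²; 85 = 5 · 17
max exponents: 5 · 7² · 17 = 4165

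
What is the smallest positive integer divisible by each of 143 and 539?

7007

gcd first: 539 = 3·143 + 110; 143 = 1·110 + 33; 110 = 3·33 + 11; 33 = 3·11 + 0 → gcd = 11
lcm = 143·539/gcd = 77077/11 = 7007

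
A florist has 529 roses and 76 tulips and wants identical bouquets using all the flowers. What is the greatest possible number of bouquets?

Euclid: 529 = 6·76 + 73; 76 = 1·73 + 3; 73 = 24·3 + 1; 3 = 3·1 + 0. Last nonzero remainder: 1.

1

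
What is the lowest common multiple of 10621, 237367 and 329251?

10621 = 13 · 19 · 43; 237367 = 13 · 19 · 31²; 329251 = 13 · 19 · 31 · 43
lcm takes max exponent of each prime: 13 · 19 · 31² · 43 = 10206781

10206781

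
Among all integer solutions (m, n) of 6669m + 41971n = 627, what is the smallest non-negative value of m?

Reduce mod 41971: 6669m ≡ 627 (mod 41971). With g = gcd(6669, 41971) = 19 dividing 627, divide through: 351m ≡ 33 (mod 2209).
Since gcd(351, 2209) = 1, m ≡ 33·(351)⁻¹ ≡ 1435 (mod 2209). Smallest non-negative: 1435.

1435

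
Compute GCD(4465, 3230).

95

4465 = 5 · 19 · 47
3230 = 2 · 5 · 17 · 19
Common: 5 · 19 = 95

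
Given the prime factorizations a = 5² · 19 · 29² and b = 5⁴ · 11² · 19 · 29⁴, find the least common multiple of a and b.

1016274386875

max exponent per prime: 5⁴ · 11² · 19 · 29⁴ = 1016274386875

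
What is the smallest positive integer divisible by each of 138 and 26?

138 = 2 · 3 · 23; 26 = 2 · 13
max exponents: 2 · 3 · 13 · 23 = 1794

1794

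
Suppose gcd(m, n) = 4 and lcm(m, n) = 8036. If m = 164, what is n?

196

m·n = gcd·lcm = 4·8036 = 32144, so n = 32144/164 = 196.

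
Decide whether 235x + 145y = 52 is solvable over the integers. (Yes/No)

No

By Bézout, 235x + 145y = 52 has integer solutions iff gcd(235, 145) | 52.
Euclid: 235 = 1·145 + 90; 145 = 1·90 + 55; 90 = 1·55 + 35; 55 = 1·35 + 20; 35 = 1·20 + 15; 20 = 1·15 + 5; 15 = 3·5 + 0. gcd = 5; 52 mod 5 = 2. No.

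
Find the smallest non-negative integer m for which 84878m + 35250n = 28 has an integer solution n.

15926

gcd(84878, 35250) = 2 (Euclid: 84878 = 2·35250 + 14378; 35250 = 2·14378 + 6494; 14378 = 2·6494 + 1390; 6494 = 4·1390 + 934; 1390 = 1·934 + 456; 934 = 2·456 + 22; 456 = 20·22 + 16; 22 = 1·16 + 6; 16 = 2·6 + 4; 6 = 1·4 + 2; 4 = 2·2 + 0), and 2 | 28.
Extended Euclid: 84878·(-6416) + 35250·(15449) = 2. Scale by 14: m₀ = -89824.
General solution m = m₀ + 17625t; reducing mod 17625 gives m = 15926 (and n = -38348).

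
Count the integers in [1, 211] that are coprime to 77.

164

Prime factors of 77: 7, 11. Count integers ≤ 211 divisible by none of them.
By inclusion–exclusion: 211 − ⌊211/7⌋ − ⌊211/11⌋ + ⌊211/77⌋ = 164.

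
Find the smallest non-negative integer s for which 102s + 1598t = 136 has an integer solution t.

17

Reduce mod 1598: 102s ≡ 136 (mod 1598). With g = gcd(102, 1598) = 34 dividing 136, divide through: 3s ≡ 4 (mod 47).
Since gcd(3, 47) = 1, s ≡ 4·(3)⁻¹ ≡ 17 (mod 47). Smallest non-negative: 17.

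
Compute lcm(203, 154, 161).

102718

lcm(203, 154) = 203·154/gcd = 31262/7 = 4466
lcm(4466, 161) = 4466·161/gcd = 719026/7 = 102718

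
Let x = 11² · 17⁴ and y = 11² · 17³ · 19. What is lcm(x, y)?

192014779

max exponent per prime: 11² · 17⁴ · 19 = 192014779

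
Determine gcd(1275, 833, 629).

17

1275 = 3 · 5² · 17; 833 = 7² · 17; 629 = 17 · 37
gcd takes min exponent of each prime: 17 = 17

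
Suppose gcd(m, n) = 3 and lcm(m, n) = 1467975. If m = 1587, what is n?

m·n = gcd·lcm = 3·1467975 = 4403925, so n = 4403925/1587 = 2775.

2775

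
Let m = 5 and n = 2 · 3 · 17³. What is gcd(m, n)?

1

min exponent per shared prime: (none) = 1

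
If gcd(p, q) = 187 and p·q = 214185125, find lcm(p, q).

For any two positive integers, gcd × lcm equals their product. Hence lcm = 214185125 / 187 = 1145375.

1145375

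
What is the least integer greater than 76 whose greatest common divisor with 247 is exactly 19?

95

Multiples of 19 above 76: 19·5, 19·6, … . Need the cofactor coprime to 247/19 = 13.
Checking s = 5, 6, … the first with gcd(s, 13) = 1 is s = 5, giving 95.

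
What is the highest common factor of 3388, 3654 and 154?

gcd(3388, 3654): 3654 = 1·3388 + 266; 3388 = 12·266 + 196; 266 = 1·196 + 70; 196 = 2·70 + 56; 70 = 1·56 + 14; 56 = 4·14 + 0 → 14
gcd(14, 154): 154 = 11·14 + 0 → 14

14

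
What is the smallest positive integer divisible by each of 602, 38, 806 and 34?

602 = 2 · 7 · 43; 38 = 2 · 19; 806 = 2 · 13 · 31; 34 = 2 · 17
lcm takes max exponent of each prime: 2 · 7 · 13 · 17 · 19 · 31 · 43 = 78361738

78361738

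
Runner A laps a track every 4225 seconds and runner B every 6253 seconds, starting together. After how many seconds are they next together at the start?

4225 = 5² · 13²; 6253 = 13² · 37
max exponents: 5² · 13² · 37 = 156325

156325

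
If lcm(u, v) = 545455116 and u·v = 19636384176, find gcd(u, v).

From gcd × lcm = uv: gcd = 19636384176 / 545455116 = 36.

36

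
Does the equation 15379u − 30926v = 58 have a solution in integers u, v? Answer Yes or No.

No

gcd(15379, 30926): 30926 = 2·15379 + 168; 15379 = 91·168 + 91; 168 = 1·91 + 77; 91 = 1·77 + 14; 77 = 5·14 + 7; 14 = 2·7 + 0 → 7
7 does not divide 58, so a solution does not exist.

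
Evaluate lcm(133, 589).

4123

gcd first: 589 = 4·133 + 57; 133 = 2·57 + 19; 57 = 3·19 + 0 → gcd = 19
lcm = 133·589/gcd = 78337/19 = 4123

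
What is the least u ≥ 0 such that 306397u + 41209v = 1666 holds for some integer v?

308

Euclid: 306397 = 7·41209 + 17934; 41209 = 2·17934 + 5341; 17934 = 3·5341 + 1911; 5341 = 2·1911 + 1519; 1911 = 1·1519 + 392; 1519 = 3·392 + 343; 392 = 1·343 + 49; 343 = 7·49 + 0 → gcd = 49; 1666 = 49·34.
Back-substitution yields 306397·(108) + 41209·(-803) = 49, so one solution is u = 108·34 = 3672, v = -803·34 = -27302.
Solutions in u differ by 41209/49 = 841; the one in [0, 841) is 3672 mod 841 = 308.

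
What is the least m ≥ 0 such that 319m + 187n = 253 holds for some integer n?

Euclid: 319 = 1·187 + 132; 187 = 1·132 + 55; 132 = 2·55 + 22; 55 = 2·22 + 11; 22 = 2·11 + 0 → gcd = 11; 253 = 11·23.
Back-substitution yields 319·(-7) + 187·(12) = 11, so one solution is m = -7·23 = -161, n = 12·23 = 276.
Solutions in m differ by 187/11 = 17; the one in [0, 17) is -161 mod 17 = 9.

9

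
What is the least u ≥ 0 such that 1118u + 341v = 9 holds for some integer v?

Euclid: 1118 = 3·341 + 95; 341 = 3·95 + 56; 95 = 1·56 + 39; 56 = 1·39 + 17; 39 = 2·17 + 5; 17 = 3·5 + 2; 5 = 2·2 + 1; 2 = 2·1 + 0 → gcd = 1; 9 = 1·9.
Back-substitution yields 1118·(140) + 341·(-459) = 1, so one solution is u = 140·9 = 1260, v = -459·9 = -4131.
Solutions in u differ by 341/1 = 341; the one in [0, 341) is 1260 mod 341 = 237.

237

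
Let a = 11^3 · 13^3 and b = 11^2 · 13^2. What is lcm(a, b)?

2924207

max exponent per prime: 11^3 · 13^3 = 2924207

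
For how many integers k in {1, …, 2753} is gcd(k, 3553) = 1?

3553 = 11·17·19. Inclusion–exclusion on these primes:
2753 − ⌊2753/11⌋ − ⌊2753/17⌋ − ⌊2753/19⌋ + ⌊2753/187⌋ + ⌊2753/209⌋ + ⌊2753/323⌋ − ⌊2753/3553⌋ = 2233

2233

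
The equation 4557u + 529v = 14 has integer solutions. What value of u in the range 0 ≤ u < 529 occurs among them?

503

Reduce mod 529: 4557u ≡ 14 (mod 529). With g = gcd(4557, 529) = 1 dividing 14, divide through: 4557u ≡ 14 (mod 529).
Since gcd(4557, 529) = 1, u ≡ 14·(4557)⁻¹ ≡ 503 (mod 529). Smallest non-negative: 503.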